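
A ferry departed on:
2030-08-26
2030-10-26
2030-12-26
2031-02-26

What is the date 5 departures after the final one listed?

2031-12-26

Each date is the 26th; the gaps (61, 61, 62) track the month lengths.
The rule is the 26th of every 2 months.
Next: April 2031 → 2031-04-26.
June 2031: 2031-06-26.
Next: August 2031 → 2031-08-26.
Next: October 2031 → 2031-10-26.
Next: December 2031 → 2031-12-26.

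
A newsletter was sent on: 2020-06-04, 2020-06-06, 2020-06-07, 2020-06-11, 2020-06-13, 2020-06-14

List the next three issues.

Every event lands on a Thursday or Saturday or Sunday (gaps cycle 2, 1, 4, 2, 1).
So the schedule is: every Thursday, Saturday and Sunday.
The following Thursday is 2020-06-18.
Next Saturday: 2020-06-20.
The following Sunday is 2020-06-21.

2020-06-18, 2020-06-20, 2020-06-21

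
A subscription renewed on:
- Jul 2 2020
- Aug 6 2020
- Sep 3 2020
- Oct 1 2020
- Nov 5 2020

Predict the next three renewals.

Gaps: 35, 28, 28, 35 days — a mix of 28 and 35. Every date is a Thursday.
Each is the 1st Thursday of its month.
December 2020 — 1st Thursday is Dec 3 2020.
January 2021 — 1st Thursday is Jan 7 2021.
February 2021 — 1st Thursday is Feb 4 2021.

Dec 3 2020, Jan 7 2021, Feb 4 2021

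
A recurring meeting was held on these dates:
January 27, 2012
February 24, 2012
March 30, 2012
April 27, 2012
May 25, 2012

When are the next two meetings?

June 29, 2012; July 27, 2012

These are Fridays with 28, 35, 28, 28-day gaps.
Each is the final Friday of its month — March 30, 2012 is past the 28th, so '4th Friday' doesn't fit.
Last Friday of June 2012: June 29, 2012.
July 2012 ends with Friday July 27, 2012.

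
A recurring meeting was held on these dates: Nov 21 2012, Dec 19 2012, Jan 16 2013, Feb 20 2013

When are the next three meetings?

Gaps: 28, 28, 35 days — a mix of 28 and 35. Every date is a Wednesday.
Each is the 3rd Wednesday of its month.
March 2013 — 3rd Wednesday is Mar 20 2013.
3rd Wednesday of April 2013: Apr 17 2013.
May 2013 — 3rd Wednesday is May 15 2013.

Mar 20 2013, Apr 17 2013, May 15 2013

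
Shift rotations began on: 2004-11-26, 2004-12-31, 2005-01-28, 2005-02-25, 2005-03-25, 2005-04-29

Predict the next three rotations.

2005-05-27, 2005-06-24, 2005-07-29

All Fridays; the gaps (35, 28, 28, 28, 35) vary with month length.
This is the last Friday of each month.
Last Friday of May 2005: 2005-05-27.
Last Friday of June 2005: 2005-06-24.
July 2005 ends with Friday 2005-07-29.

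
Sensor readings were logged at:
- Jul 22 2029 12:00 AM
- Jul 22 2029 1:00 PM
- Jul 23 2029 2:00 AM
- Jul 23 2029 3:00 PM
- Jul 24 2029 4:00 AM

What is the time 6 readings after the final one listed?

Jul 27 2029 10:00 AM

Spacing: 13, 13, 13, 13 h — constant 13 h.
Jul 24 2029 4:00 AM + 13 h = Jul 24 2029 5:00 PM.
Jul 24 2029 5:00 PM + 13 h = Jul 25 2029 6:00 AM.
Jul 25 2029 6:00 AM + 13 h = Jul 25 2029 7:00 PM.
Jul 25 2029 7:00 PM + 13 h = Jul 26 2029 8:00 AM.
Jul 26 2029 8:00 AM + 13 h = Jul 26 2029 9:00 PM.
Jul 26 2029 9:00 PM + 13 h = Jul 27 2029 10:00 AM.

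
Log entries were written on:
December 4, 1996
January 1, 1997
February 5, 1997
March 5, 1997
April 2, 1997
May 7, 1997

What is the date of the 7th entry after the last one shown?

Gaps: 28, 35, 28, 28, 35 days — a mix of 28 and 35. Every date is a Wednesday.
Each is the 1st Wednesday of its month.
1st Wednesday of June 1997: June 4, 1997.
1st Wednesday of July 1997: July 2, 1997.
August 1997 — 1st Wednesday is August 6, 1997.
1st Wednesday of September 1997: September 3, 1997.
October 1997 — 1st Wednesday is October 1, 1997.
November 1997 — 1st Wednesday is November 5, 1997.
December 1997 — 1st Wednesday is December 3, 1997.

December 3, 1997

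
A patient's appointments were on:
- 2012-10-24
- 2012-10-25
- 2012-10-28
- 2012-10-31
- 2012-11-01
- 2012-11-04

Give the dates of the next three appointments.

2012-11-07, 2012-11-08, 2012-11-11

Gaps: 1, 3, 3, 1, 3 days — not constant, but cyclic with period 3.
The events fall on every Wednesday, Thursday and Sunday.
The following Wednesday is 2012-11-07.
The following Thursday is 2012-11-08.
The following Sunday is 2012-11-11.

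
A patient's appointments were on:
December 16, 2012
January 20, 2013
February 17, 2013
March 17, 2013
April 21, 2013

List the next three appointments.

Gaps: 35, 28, 28, 35 days — a mix of 28 and 35. Every date is a Sunday.
Each is the 3rd Sunday of its month.
3rd Sunday of May 2013: May 19, 2013.
June 2013 — 3rd Sunday is June 16, 2013.
July 2013 — 3rd Sunday is July 21, 2013.

May 19, 2013; June 16, 2013; July 21, 2013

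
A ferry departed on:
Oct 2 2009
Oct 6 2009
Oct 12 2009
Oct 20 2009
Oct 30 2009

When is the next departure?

Nov 11 2009

The spacing grows by 2 each time: 4, 6, 8, 10 days.
Next gap: 12 days. Oct 30 2009 + 12 days = Nov 11 2009.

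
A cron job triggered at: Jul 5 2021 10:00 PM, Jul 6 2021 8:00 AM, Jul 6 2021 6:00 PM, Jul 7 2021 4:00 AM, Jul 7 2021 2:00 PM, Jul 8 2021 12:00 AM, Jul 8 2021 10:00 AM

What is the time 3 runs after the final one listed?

Spacing: 10, 10, 10, 10, 10, 10 h — constant 10 h.
Jul 8 2021 10:00 AM + 10 h = Jul 8 2021 8:00 PM.
Jul 8 2021 8:00 PM + 10 h = Jul 9 2021 6:00 AM.
Jul 9 2021 6:00 AM + 10 h = Jul 9 2021 4:00 PM.

Jul 9 2021 4:00 PM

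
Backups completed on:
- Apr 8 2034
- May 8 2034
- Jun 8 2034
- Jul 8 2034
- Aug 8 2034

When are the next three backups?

Each date is the 8th; the gaps (30, 31, 30, 31) track the month lengths.
The rule is the 8th of each month.
Next: September 2034 → Sep 8 2034.
October 2034: Oct 8 2034.
November 2034: Nov 8 2034.

Sep 8 2034, Oct 8 2034, Nov 8 2034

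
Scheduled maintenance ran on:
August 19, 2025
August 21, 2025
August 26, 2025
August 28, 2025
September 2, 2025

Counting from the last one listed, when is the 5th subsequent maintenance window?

Gaps: 2, 5, 2, 5 days — not constant, but cyclic with period 2.
The events fall on every Tuesday and Thursday.
Next Thursday: September 4, 2025.
The following Tuesday is September 9, 2025.
Next Thursday: September 11, 2025.
The following Tuesday is September 16, 2025.
Next Thursday: September 18, 2025.

September 18, 2025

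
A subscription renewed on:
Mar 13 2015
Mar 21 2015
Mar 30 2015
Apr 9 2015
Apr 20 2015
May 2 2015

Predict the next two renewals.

The spacing grows by 1 each time: 8, 9, 10, 11, 12 days.
Next gap: 13 days. May 2 2015 + 13 days = May 15 2015.
Next gap: 14 days. May 15 2015 + 14 days = May 29 2015.

May 15 2015, May 29 2015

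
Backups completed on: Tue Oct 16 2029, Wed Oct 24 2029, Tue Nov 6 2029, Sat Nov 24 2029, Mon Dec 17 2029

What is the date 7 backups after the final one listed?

Gaps: 8, 13, 18, 23 days — each gap is 5 larger than the previous one.
Next gap: 28 days. Mon Dec 17 2029 + 28 days = Mon Jan 14 2030.
Next gap: 33 days. Mon Jan 14 2030 + 33 days = Sat Feb 16 2030.
Next gap: 38 days. Sat Feb 16 2030 + 38 days = Tue Mar 26 2030.
Next gap: 43 days. Tue Mar 26 2030 + 43 days = Wed May 8 2030.
Next gap: 48 days. Wed May 8 2030 + 48 days = Tue Jun 25 2030.
Next gap: 53 days. Tue Jun 25 2030 + 53 days = Sat Aug 17 2030.
Next gap: 58 days. Sat Aug 17 2030 + 58 days = Mon Oct 14 2030.

Mon Oct 14 2030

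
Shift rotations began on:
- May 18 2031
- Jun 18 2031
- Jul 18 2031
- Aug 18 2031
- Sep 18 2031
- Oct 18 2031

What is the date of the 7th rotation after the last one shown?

Gaps: 31, 30, 31, 31, 30 days — not constant. Every event is on the 18th of the month.
Pattern: the 18th of each month.
Next: November 2031 → Nov 18 2031.
December 2031: Dec 18 2031.
Next: January 2032 → Jan 18 2032.
February 2032: Feb 18 2032.
March 2032: Mar 18 2032.
Next: April 2032 → Apr 18 2032.
May 2032: May 18 2032.

May 18 2032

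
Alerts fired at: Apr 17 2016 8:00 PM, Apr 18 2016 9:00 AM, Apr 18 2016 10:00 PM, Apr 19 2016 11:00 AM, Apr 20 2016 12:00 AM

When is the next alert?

Apr 20 2016 1:00 PM

The interval is a steady 13 hours (13, 13, 13, 13).
Apr 20 2016 12:00 AM + 13 h = Apr 20 2016 1:00 PM.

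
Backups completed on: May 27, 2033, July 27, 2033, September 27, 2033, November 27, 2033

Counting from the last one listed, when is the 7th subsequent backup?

January 27, 2035

The day-of-month is always 27 (61, 62, 61 days between events).
So this recurs on the 27th of every 2 months.
January 2034: January 27, 2034.
Next: March 2034 → March 27, 2034.
Next: May 2034 → May 27, 2034.
Next: July 2034 → July 27, 2034.
Next: September 2034 → September 27, 2034.
November 2034: November 27, 2034.
January 2035: January 27, 2035.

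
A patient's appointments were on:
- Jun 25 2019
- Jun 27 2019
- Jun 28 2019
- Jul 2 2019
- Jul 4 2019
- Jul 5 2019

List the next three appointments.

Jul 9 2019, Jul 11 2019, Jul 12 2019

Gaps: 2, 1, 4, 2, 1 days — not constant, but cyclic with period 3.
The events fall on every Tuesday, Thursday and Friday.
Next Tuesday: Jul 9 2019.
The following Thursday is Jul 11 2019.
Next Friday: Jul 12 2019.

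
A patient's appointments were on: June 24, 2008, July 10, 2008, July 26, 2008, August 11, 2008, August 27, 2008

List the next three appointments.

September 12, 2008; September 28, 2008; October 14, 2008

Every event comes 16 days after the last (16, 16, 16, 16).
August 27, 2008 + 16 days = September 12, 2008.
September 12, 2008 + 16 days = September 28, 2008.
September 28, 2008 + 16 days = October 14, 2008.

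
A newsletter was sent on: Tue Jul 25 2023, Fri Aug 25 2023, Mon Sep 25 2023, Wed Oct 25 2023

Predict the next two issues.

Each date is the 25th; the gaps (31, 31, 30) track the month lengths.
The rule is the 25th of each month.
November 2023: Sat Nov 25 2023.
Next: December 2023 → Mon Dec 25 2023.

Sat Nov 25 2023, Mon Dec 25 2023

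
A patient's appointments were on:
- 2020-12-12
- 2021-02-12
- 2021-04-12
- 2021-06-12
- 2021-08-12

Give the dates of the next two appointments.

2021-10-12, 2021-12-12

The day-of-month is always 12 (62, 59, 61, 61 days between events).
So this recurs on the 12th of every 2 months.
Next: October 2021 → 2021-10-12.
December 2021: 2021-12-12.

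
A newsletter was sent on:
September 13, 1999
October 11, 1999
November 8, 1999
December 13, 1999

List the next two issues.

All dates are Mondays, 28, 28, 35 days apart.
Specifically, the 2nd Monday of each month.
2nd Monday of January 2000: January 10, 2000.
February 2000 — 2nd Monday is February 14, 2000.

January 10, 2000; February 14, 2000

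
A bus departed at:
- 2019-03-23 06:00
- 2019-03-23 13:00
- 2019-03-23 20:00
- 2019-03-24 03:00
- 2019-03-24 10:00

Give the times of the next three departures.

Gaps: 7, 7, 7, 7 hours — each event is 7 hours after the previous one.
2019-03-24 10:00 + 7 h = 2019-03-24 17:00.
2019-03-24 17:00 + 7 h = 2019-03-25 00:00.
2019-03-25 00:00 + 7 h = 2019-03-25 07:00.

2019-03-24 17:00, 2019-03-25 00:00, 2019-03-25 07:00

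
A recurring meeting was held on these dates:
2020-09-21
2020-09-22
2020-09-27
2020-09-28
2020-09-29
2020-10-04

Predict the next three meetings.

2020-10-05, 2020-10-06, 2020-10-11

Gaps: 1, 5, 1, 1, 5 days — not constant, but cyclic with period 3.
The events fall on every Monday, Tuesday and Sunday.
The following Monday is 2020-10-05.
The following Tuesday is 2020-10-06.
Next Sunday: 2020-10-11.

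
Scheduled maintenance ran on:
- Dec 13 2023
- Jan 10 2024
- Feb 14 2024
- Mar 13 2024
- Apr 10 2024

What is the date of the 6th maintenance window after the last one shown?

Oct 9 2024

Gaps: 28, 35, 28, 28 days — a mix of 28 and 35. Every date is a Wednesday.
Each is the 2nd Wednesday of its month.
2nd Wednesday of May 2024: May 8 2024.
2nd Wednesday of June 2024: Jun 12 2024.
2nd Wednesday of July 2024: Jul 10 2024.
2nd Wednesday of August 2024: Aug 14 2024.
2nd Wednesday of September 2024: Sep 11 2024.
October 2024 — 2nd Wednesday is Oct 9 2024.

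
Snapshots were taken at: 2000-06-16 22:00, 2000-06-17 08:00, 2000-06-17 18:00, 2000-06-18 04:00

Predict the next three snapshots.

2000-06-18 14:00, 2000-06-19 00:00, 2000-06-19 10:00

The interval is a steady 10 hours (10, 10, 10).
2000-06-18 04:00 + 10 h = 2000-06-18 14:00.
2000-06-18 14:00 + 10 h = 2000-06-19 00:00.
2000-06-19 00:00 + 10 h = 2000-06-19 10:00.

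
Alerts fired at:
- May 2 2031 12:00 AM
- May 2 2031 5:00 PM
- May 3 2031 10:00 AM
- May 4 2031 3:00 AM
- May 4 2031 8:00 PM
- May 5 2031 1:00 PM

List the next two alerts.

Gaps: 17, 17, 17, 17, 17 hours — each event is 17 hours after the previous one.
May 5 2031 1:00 PM + 17 h = May 6 2031 6:00 AM.
May 6 2031 6:00 AM + 17 h = May 6 2031 11:00 PM.

May 6 2031 6:00 AM, May 6 2031 11:00 PM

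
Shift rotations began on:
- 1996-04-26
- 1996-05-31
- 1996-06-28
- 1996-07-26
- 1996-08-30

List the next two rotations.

These are Fridays with 35, 28, 28, 35-day gaps.
Each is the final Friday of its month — 1996-05-31 is past the 28th, so '4th Friday' doesn't fit.
September 1996 ends with Friday 1996-09-27.
October 1996 ends with Friday 1996-10-25.

1996-09-27, 1996-10-25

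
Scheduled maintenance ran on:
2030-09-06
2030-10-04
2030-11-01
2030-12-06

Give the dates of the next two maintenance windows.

All dates are Fridays, 28, 28, 35 days apart.
Specifically, the 1st Friday of each month.
1st Friday of January 2031: 2031-01-03.
1st Friday of February 2031: 2031-02-07.

2031-01-03, 2031-02-07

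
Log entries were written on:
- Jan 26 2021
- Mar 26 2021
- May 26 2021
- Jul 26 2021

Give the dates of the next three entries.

Each date is the 26th; the gaps (59, 61, 61) track the month lengths.
The rule is the 26th of every 2 months.
Next: September 2021 → Sep 26 2021.
November 2021: Nov 26 2021.
Next: January 2022 → Jan 26 2022.

Sep 26 2021, Nov 26 2021, Jan 26 2022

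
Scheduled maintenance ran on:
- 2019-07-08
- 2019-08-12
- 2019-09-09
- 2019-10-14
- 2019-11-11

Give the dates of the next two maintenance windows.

All dates are Mondays, 35, 28, 35, 28 days apart.
Specifically, the 2nd Monday of each month.
2nd Monday of December 2019: 2019-12-09.
January 2020 — 2nd Monday is 2020-01-13.

2019-12-09, 2020-01-13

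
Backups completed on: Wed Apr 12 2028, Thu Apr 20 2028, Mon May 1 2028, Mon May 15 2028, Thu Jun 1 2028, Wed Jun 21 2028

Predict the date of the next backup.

Fri Jul 14 2028

The spacing grows by 3 each time: 8, 11, 14, 17, 20 days.
Next gap: 23 days. Wed Jun 21 2028 + 23 days = Fri Jul 14 2028.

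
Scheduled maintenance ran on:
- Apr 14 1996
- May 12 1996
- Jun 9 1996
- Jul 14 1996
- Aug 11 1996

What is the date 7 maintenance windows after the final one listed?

These are Sundays at 28- or 35-day spacing (28, 28, 35, 28).
The pattern: 2nd Sunday of the month.
September 1996 — 2nd Sunday is Sep 8 1996.
October 1996 — 2nd Sunday is Oct 13 1996.
2nd Sunday of November 1996: Nov 10 1996.
December 1996 — 2nd Sunday is Dec 8 1996.
2nd Sunday of January 1997: Jan 12 1997.
2nd Sunday of February 1997: Feb 9 1997.
2nd Sunday of March 1997: Mar 9 1997.

Mar 9 1997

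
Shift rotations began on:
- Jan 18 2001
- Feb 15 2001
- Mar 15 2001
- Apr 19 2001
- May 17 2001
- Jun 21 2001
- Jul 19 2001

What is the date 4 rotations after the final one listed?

Nov 15 2001

Gaps: 28, 28, 35, 28, 35, 28 days — a mix of 28 and 35. Every date is a Thursday.
Each is the 3rd Thursday of its month.
3rd Thursday of August 2001: Aug 16 2001.
September 2001 — 3rd Thursday is Sep 20 2001.
October 2001 — 3rd Thursday is Oct 18 2001.
November 2001 — 3rd Thursday is Nov 15 2001.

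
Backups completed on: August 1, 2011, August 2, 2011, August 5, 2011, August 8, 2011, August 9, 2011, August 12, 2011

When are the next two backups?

Every event lands on a Monday or Tuesday or Friday (gaps cycle 1, 3, 3, 1, 3).
So the schedule is: every Monday, Tuesday and Friday.
The following Monday is August 15, 2011.
Next Tuesday: August 16, 2011.

August 15, 2011; August 16, 2011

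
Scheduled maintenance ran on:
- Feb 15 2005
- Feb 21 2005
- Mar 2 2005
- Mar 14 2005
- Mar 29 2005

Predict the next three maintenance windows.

Gaps: 6, 9, 12, 15 days — each gap is 3 larger than the previous one.
Next gap: 18 days. Mar 29 2005 + 18 days = Apr 16 2005.
Next gap: 21 days. Apr 16 2005 + 21 days = May 7 2005.
Next gap: 24 days. May 7 2005 + 24 days = May 31 2005.

Apr 16 2005, May 7 2005, May 31 2005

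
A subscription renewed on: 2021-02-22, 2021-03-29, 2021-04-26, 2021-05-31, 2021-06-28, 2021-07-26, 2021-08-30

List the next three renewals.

These are Mondays with 35, 28, 35, 28, 28, 35-day gaps.
Each is the final Monday of its month — 2021-03-29 is past the 28th, so '4th Monday' doesn't fit.
Last Monday of September 2021: 2021-09-27.
Last Monday of October 2021: 2021-10-25.
Last Monday of November 2021: 2021-11-29.

2021-09-27, 2021-10-25, 2021-11-29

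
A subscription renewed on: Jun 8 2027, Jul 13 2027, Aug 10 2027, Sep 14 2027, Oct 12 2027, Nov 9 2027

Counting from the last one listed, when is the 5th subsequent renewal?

Gaps: 35, 28, 35, 28, 28 days — a mix of 28 and 35. Every date is a Tuesday.
Each is the 2nd Tuesday of its month.
2nd Tuesday of December 2027: Dec 14 2027.
January 2028 — 2nd Tuesday is Jan 11 2028.
2nd Tuesday of February 2028: Feb 8 2028.
2nd Tuesday of March 2028: Mar 14 2028.
April 2028 — 2nd Tuesday is Apr 11 2028.

Apr 11 2028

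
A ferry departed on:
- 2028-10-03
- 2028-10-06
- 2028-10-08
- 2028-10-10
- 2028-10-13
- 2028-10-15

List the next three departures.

The gap pattern 3, 2, 2, 3, 2 repeats every 3 events.
These are the Tuesdays, Fridays and Sundays of each week.
The following Tuesday is 2028-10-17.
The following Friday is 2028-10-20.
The following Sunday is 2028-10-22.

2028-10-17, 2028-10-20, 2028-10-22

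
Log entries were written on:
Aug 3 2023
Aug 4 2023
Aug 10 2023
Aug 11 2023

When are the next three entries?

Every event lands on a Thursday or Friday (gaps cycle 1, 6, 1).
So the schedule is: every Thursday and Friday.
The following Thursday is Aug 17 2023.
Next Friday: Aug 18 2023.
Next Thursday: Aug 24 2023.

Aug 17 2023, Aug 18 2023, Aug 24 2023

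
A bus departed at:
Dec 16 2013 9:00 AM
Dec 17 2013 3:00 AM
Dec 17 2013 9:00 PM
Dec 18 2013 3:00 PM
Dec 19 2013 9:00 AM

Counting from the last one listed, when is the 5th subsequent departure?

Dec 23 2013 3:00 AM

Spacing: 18, 18, 18, 18 h — constant 18 h.
Dec 19 2013 9:00 AM + 18 h = Dec 20 2013 3:00 AM.
Dec 20 2013 3:00 AM + 18 h = Dec 20 2013 9:00 PM.
Dec 20 2013 9:00 PM + 18 h = Dec 21 2013 3:00 PM.
Dec 21 2013 3:00 PM + 18 h = Dec 22 2013 9:00 AM.
Dec 22 2013 9:00 AM + 18 h = Dec 23 2013 3:00 AM.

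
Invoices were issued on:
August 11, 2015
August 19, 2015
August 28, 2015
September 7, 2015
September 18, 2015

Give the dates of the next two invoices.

Gaps: 8, 9, 10, 11 days — each gap is 1 larger than the previous one.
Next gap: 12 days. September 18, 2015 + 12 days = September 30, 2015.
Next gap: 13 days. September 30, 2015 + 13 days = October 13, 2015.

September 30, 2015; October 13, 2015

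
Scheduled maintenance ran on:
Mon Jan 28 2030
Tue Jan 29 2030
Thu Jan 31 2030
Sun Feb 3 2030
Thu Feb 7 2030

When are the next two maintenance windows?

The spacing grows by 1 each time: 1, 2, 3, 4 days.
Next gap: 5 days. Thu Feb 7 2030 + 5 days = Tue Feb 12 2030.
Next gap: 6 days. Tue Feb 12 2030 + 6 days = Mon Feb 18 2030.

Tue Feb 12 2030, Mon Feb 18 2030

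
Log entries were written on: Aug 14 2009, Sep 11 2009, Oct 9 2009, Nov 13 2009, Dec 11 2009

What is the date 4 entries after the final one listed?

These are Fridays at 28- or 35-day spacing (28, 28, 35, 28).
The pattern: 2nd Friday of the month.
2nd Friday of January 2010: Jan 8 2010.
2nd Friday of February 2010: Feb 12 2010.
March 2010 — 2nd Friday is Mar 12 2010.
2nd Friday of April 2010: Apr 9 2010.

Apr 9 2010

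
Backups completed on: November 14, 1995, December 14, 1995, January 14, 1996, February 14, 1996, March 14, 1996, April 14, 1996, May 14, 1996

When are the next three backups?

Each date is the 14th; the gaps (30, 31, 31, 29, 31, 30) track the month lengths.
The rule is the 14th of each month.
Next: June 1996 → June 14, 1996.
Next: July 1996 → July 14, 1996.
Next: August 1996 → August 14, 1996.

June 14, 1996; July 14, 1996; August 14, 1996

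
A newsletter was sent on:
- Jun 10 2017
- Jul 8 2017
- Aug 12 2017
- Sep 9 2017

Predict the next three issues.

Oct 14 2017, Nov 11 2017, Dec 9 2017

Gaps: 28, 35, 28 days — a mix of 28 and 35. Every date is a Saturday.
Each is the 2nd Saturday of its month.
October 2017 — 2nd Saturday is Oct 14 2017.
November 2017 — 2nd Saturday is Nov 11 2017.
December 2017 — 2nd Saturday is Dec 9 2017.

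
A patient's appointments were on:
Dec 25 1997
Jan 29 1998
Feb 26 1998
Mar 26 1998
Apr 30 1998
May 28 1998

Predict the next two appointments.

Jun 25 1998, Jul 30 1998

Every date is a Thursday; gaps 35, 28, 28, 35, 28 days.
Each is the last Thursday of its month (at least one falls on the 29th or later, ruling out '4th Thursday').
Last Thursday of June 1998: Jun 25 1998.
Last Thursday of July 1998: Jul 30 1998.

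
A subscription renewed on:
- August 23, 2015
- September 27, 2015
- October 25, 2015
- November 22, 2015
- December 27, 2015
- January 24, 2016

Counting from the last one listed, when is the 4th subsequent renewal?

May 22, 2016

Gaps: 35, 28, 28, 35, 28 days — a mix of 28 and 35. Every date is a Sunday.
Each is the 4th Sunday of its month.
February 2016 — 4th Sunday is February 28, 2016.
4th Sunday of March 2016: March 27, 2016.
4th Sunday of April 2016: April 24, 2016.
May 2016 — 4th Sunday is May 22, 2016.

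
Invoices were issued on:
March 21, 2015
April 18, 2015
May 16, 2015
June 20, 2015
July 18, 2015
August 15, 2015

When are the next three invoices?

September 19, 2015; October 17, 2015; November 21, 2015

All dates are Saturdays, 28, 28, 35, 28, 28 days apart.
Specifically, the 3rd Saturday of each month.
3rd Saturday of September 2015: September 19, 2015.
October 2015 — 3rd Saturday is October 17, 2015.
November 2015 — 3rd Saturday is November 21, 2015.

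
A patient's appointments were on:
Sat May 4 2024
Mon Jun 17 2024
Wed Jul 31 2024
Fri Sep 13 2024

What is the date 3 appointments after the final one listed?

Thu Jan 23 2025

Every event comes 44 days after the last (44, 44, 44).
Fri Sep 13 2024 + 44 days = Sun Oct 27 2024.
Sun Oct 27 2024 + 44 days = Tue Dec 10 2024.
Tue Dec 10 2024 + 44 days = Thu Jan 23 2025.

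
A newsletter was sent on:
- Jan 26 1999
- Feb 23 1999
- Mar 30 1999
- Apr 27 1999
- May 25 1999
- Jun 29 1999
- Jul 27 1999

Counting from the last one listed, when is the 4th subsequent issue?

Nov 30 1999

These are Tuesdays with 28, 35, 28, 28, 35, 28-day gaps.
Each is the final Tuesday of its month — Mar 30 1999 is past the 28th, so '4th Tuesday' doesn't fit.
August 1999 ends with Tuesday Aug 31 1999.
Last Tuesday of September 1999: Sep 28 1999.
October 1999 ends with Tuesday Oct 26 1999.
Last Tuesday of November 1999: Nov 30 1999.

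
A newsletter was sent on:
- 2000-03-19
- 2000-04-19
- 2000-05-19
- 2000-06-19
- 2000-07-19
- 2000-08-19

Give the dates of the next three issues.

2000-09-19, 2000-10-19, 2000-11-19

Each date is the 19th; the gaps (31, 30, 31, 30, 31) track the month lengths.
The rule is the 19th of each month.
September 2000: 2000-09-19.
October 2000: 2000-10-19.
Next: November 2000 → 2000-11-19.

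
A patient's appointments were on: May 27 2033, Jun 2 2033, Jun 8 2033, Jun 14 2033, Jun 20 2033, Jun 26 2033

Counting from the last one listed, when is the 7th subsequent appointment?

Gaps between consecutive events: 6, 6, 6, 6, 6 days — a constant 6-day interval.
Jun 26 2033 + 6 days = Jul 2 2033.
Jul 2 2033 + 6 days = Jul 8 2033.
Jul 8 2033 + 6 days = Jul 14 2033.
Jul 14 2033 + 6 days = Jul 20 2033.
Jul 20 2033 + 6 days = Jul 26 2033.
Jul 26 2033 + 6 days = Aug 1 2033.
Aug 1 2033 + 6 days = Aug 7 2033.

Aug 7 2033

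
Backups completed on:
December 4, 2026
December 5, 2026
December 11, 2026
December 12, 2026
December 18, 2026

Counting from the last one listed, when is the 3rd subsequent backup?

December 26, 2026

Every event lands on a Friday or Saturday (gaps cycle 1, 6, 1, 6).
So the schedule is: every Friday and Saturday.
Next Saturday: December 19, 2026.
Next Friday: December 25, 2026.
Next Saturday: December 26, 2026.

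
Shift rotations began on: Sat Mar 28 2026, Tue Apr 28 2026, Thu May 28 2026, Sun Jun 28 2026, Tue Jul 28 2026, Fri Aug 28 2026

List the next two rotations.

Mon Sep 28 2026, Wed Oct 28 2026

Each date is the 28th; the gaps (31, 30, 31, 30, 31) track the month lengths.
The rule is the 28th of each month.
September 2026: Mon Sep 28 2026.
Next: October 2026 → Wed Oct 28 2026.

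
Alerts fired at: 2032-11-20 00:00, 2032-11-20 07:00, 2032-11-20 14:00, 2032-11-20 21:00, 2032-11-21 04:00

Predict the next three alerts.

2032-11-21 11:00, 2032-11-21 18:00, 2032-11-22 01:00

Gaps: 7, 7, 7, 7 hours — each event is 7 hours after the previous one.
2032-11-21 04:00 + 7 h = 2032-11-21 11:00.
2032-11-21 11:00 + 7 h = 2032-11-21 18:00.
2032-11-21 18:00 + 7 h = 2032-11-22 01:00.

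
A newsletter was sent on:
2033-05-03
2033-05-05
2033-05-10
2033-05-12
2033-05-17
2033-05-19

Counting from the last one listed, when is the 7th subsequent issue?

Gaps: 2, 5, 2, 5, 2 days — not constant, but cyclic with period 2.
The events fall on every Tuesday and Thursday.
Next Tuesday: 2033-05-24.
Next Thursday: 2033-05-26.
Next Tuesday: 2033-05-31.
The following Thursday is 2033-06-02.
Next Tuesday: 2033-06-07.
Next Thursday: 2033-06-09.
Next Tuesday: 2033-06-14.

2033-06-14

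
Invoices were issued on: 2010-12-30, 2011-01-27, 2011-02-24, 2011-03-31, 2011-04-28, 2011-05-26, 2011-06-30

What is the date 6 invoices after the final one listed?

All Thursdays; the gaps (28, 28, 35, 28, 28, 35) vary with month length.
This is the last Thursday of each month.
July 2011 ends with Thursday 2011-07-28.
August 2011 ends with Thursday 2011-08-25.
Last Thursday of September 2011: 2011-09-29.
October 2011 ends with Thursday 2011-10-27.
Last Thursday of November 2011: 2011-11-24.
December 2011 ends with Thursday 2011-12-29.

2011-12-29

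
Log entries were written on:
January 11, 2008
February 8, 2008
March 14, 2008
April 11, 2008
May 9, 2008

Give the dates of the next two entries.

June 13, 2008; July 11, 2008

These are Fridays at 28- or 35-day spacing (28, 35, 28, 28).
The pattern: 2nd Friday of the month.
June 2008 — 2nd Friday is June 13, 2008.
2nd Friday of July 2008: July 11, 2008.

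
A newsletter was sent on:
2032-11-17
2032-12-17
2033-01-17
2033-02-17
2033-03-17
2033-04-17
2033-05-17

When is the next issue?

The day-of-month is always 17 (30, 31, 31, 28, 31, 30 days between events).
So this recurs on the 17th of each month.
Next: June 2033 → 2033-06-17.

2033-06-17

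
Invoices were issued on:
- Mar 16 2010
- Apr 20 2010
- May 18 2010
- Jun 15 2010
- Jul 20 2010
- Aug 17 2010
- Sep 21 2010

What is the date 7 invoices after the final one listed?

These are Tuesdays at 28- or 35-day spacing (35, 28, 28, 35, 28, 35).
The pattern: 3rd Tuesday of the month.
October 2010 — 3rd Tuesday is Oct 19 2010.
November 2010 — 3rd Tuesday is Nov 16 2010.
3rd Tuesday of December 2010: Dec 21 2010.
3rd Tuesday of January 2011: Jan 18 2011.
3rd Tuesday of February 2011: Feb 15 2011.
3rd Tuesday of March 2011: Mar 15 2011.
April 2011 — 3rd Tuesday is Apr 19 2011.

Apr 19 2011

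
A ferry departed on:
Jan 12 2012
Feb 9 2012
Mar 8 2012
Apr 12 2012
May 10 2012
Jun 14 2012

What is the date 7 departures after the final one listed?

Jan 10 2013

All dates are Thursdays, 28, 28, 35, 28, 35 days apart.
Specifically, the 2nd Thursday of each month.
July 2012 — 2nd Thursday is Jul 12 2012.
2nd Thursday of August 2012: Aug 9 2012.
2nd Thursday of September 2012: Sep 13 2012.
October 2012 — 2nd Thursday is Oct 11 2012.
2nd Thursday of November 2012: Nov 8 2012.
2nd Thursday of December 2012: Dec 13 2012.
2nd Thursday of January 2013: Jan 10 2013.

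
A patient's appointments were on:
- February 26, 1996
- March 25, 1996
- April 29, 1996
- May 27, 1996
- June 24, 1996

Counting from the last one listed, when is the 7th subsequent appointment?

Every date is a Monday; gaps 28, 35, 28, 28 days.
Each is the last Monday of its month (at least one falls on the 29th or later, ruling out '4th Monday').
Last Monday of July 1996: July 29, 1996.
Last Monday of August 1996: August 26, 1996.
Last Monday of September 1996: September 30, 1996.
October 1996 ends with Monday October 28, 1996.
Last Monday of November 1996: November 25, 1996.
December 1996 ends with Monday December 30, 1996.
January 1997 ends with Monday January 27, 1997.

January 27, 1997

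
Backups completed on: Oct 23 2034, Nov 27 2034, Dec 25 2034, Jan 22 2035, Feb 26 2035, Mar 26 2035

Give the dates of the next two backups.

These are Mondays at 28- or 35-day spacing (35, 28, 28, 35, 28).
The pattern: 4th Monday of the month.
4th Monday of April 2035: Apr 23 2035.
4th Monday of May 2035: May 28 2035.

Apr 23 2035, May 28 2035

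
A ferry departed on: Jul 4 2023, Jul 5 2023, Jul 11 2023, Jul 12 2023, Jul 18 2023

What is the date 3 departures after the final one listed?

Jul 26 2023

Every event lands on a Tuesday or Wednesday (gaps cycle 1, 6, 1, 6).
So the schedule is: every Tuesday and Wednesday.
The following Wednesday is Jul 19 2023.
Next Tuesday: Jul 25 2023.
The following Wednesday is Jul 26 2023.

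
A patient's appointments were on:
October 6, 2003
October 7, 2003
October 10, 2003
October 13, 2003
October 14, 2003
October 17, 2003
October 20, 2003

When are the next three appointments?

The gap pattern 1, 3, 3, 1, 3, 3 repeats every 3 events.
These are the Mondays, Tuesdays and Fridays of each week.
The following Tuesday is October 21, 2003.
The following Friday is October 24, 2003.
Next Monday: October 27, 2003.

October 21, 2003; October 24, 2003; October 27, 2003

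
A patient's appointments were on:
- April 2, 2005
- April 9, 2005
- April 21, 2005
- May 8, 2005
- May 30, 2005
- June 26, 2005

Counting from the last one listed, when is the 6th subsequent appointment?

March 20, 2006

The spacing grows by 5 each time: 7, 12, 17, 22, 27 days.
Next gap: 32 days. June 26, 2005 + 32 days = July 28, 2005.
Next gap: 37 days. July 28, 2005 + 37 days = September 3, 2005.
Next gap: 42 days. September 3, 2005 + 42 days = October 15, 2005.
Next gap: 47 days. October 15, 2005 + 47 days = December 1, 2005.
Next gap: 52 days. December 1, 2005 + 52 days = January 22, 2006.
Next gap: 57 days. January 22, 2006 + 57 days = March 20, 2006.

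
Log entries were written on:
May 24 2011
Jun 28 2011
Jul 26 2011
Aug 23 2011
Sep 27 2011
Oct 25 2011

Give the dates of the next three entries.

Nov 22 2011, Dec 27 2011, Jan 24 2012

These are Tuesdays at 28- or 35-day spacing (35, 28, 28, 35, 28).
The pattern: 4th Tuesday of the month.
4th Tuesday of November 2011: Nov 22 2011.
4th Tuesday of December 2011: Dec 27 2011.
January 2012 — 4th Tuesday is Jan 24 2012.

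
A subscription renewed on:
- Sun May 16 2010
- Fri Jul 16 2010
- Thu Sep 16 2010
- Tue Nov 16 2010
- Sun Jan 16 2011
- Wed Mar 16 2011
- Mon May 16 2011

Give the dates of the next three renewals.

Sat Jul 16 2011, Fri Sep 16 2011, Wed Nov 16 2011

The day-of-month is always 16 (61, 62, 61, 61, 59, 61 days between events).
So this recurs on the 16th of every 2 months.
Next: July 2011 → Sat Jul 16 2011.
Next: September 2011 → Fri Sep 16 2011.
Next: November 2011 → Wed Nov 16 2011.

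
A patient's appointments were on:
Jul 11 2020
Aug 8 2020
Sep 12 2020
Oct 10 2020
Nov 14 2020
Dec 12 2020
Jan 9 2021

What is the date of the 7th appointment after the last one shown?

Aug 14 2021

All dates are Saturdays, 28, 35, 28, 35, 28, 28 days apart.
Specifically, the 2nd Saturday of each month.
2nd Saturday of February 2021: Feb 13 2021.
March 2021 — 2nd Saturday is Mar 13 2021.
2nd Saturday of April 2021: Apr 10 2021.
2nd Saturday of May 2021: May 8 2021.
2nd Saturday of June 2021: Jun 12 2021.
July 2021 — 2nd Saturday is Jul 10 2021.
2nd Saturday of August 2021: Aug 14 2021.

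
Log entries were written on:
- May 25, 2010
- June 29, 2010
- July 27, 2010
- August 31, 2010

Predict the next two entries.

September 28, 2010; October 26, 2010

These are Tuesdays with 35, 28, 35-day gaps.
Each is the final Tuesday of its month — June 29, 2010 is past the 28th, so '4th Tuesday' doesn't fit.
Last Tuesday of September 2010: September 28, 2010.
Last Tuesday of October 2010: October 26, 2010.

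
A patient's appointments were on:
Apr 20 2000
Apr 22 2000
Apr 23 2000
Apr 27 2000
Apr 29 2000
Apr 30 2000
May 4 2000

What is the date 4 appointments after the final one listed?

The gap pattern 2, 1, 4, 2, 1, 4 repeats every 3 events.
These are the Thursdays, Saturdays and Sundays of each week.
The following Saturday is May 6 2000.
The following Sunday is May 7 2000.
Next Thursday: May 11 2000.
Next Saturday: May 13 2000.

May 13 2000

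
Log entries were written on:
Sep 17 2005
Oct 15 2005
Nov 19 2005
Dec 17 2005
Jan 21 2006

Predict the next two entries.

All dates are Saturdays, 28, 35, 28, 35 days apart.
Specifically, the 3rd Saturday of each month.
3rd Saturday of February 2006: Feb 18 2006.
3rd Saturday of March 2006: Mar 18 2006.

Feb 18 2006, Mar 18 2006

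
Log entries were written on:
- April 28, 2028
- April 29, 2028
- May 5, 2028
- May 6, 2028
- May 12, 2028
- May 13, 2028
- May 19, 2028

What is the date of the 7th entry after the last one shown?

June 10, 2028

Gaps: 1, 6, 1, 6, 1, 6 days — not constant, but cyclic with period 2.
The events fall on every Friday and Saturday.
Next Saturday: May 20, 2028.
Next Friday: May 26, 2028.
The following Saturday is May 27, 2028.
Next Friday: June 2, 2028.
Next Saturday: June 3, 2028.
The following Friday is June 9, 2028.
Next Saturday: June 10, 2028.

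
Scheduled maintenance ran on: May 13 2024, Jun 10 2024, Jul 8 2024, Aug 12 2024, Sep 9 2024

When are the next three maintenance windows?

Oct 14 2024, Nov 11 2024, Dec 9 2024

All dates are Mondays, 28, 28, 35, 28 days apart.
Specifically, the 2nd Monday of each month.
October 2024 — 2nd Monday is Oct 14 2024.
November 2024 — 2nd Monday is Nov 11 2024.
2nd Monday of December 2024: Dec 9 2024.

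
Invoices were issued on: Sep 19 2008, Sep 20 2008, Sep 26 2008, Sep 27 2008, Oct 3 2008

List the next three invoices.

Every event lands on a Friday or Saturday (gaps cycle 1, 6, 1, 6).
So the schedule is: every Friday and Saturday.
The following Saturday is Oct 4 2008.
The following Friday is Oct 10 2008.
The following Saturday is Oct 11 2008.

Oct 4 2008, Oct 10 2008, Oct 11 2008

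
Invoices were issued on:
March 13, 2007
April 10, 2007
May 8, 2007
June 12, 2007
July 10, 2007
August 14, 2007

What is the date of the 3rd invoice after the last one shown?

November 13, 2007

Gaps: 28, 28, 35, 28, 35 days — a mix of 28 and 35. Every date is a Tuesday.
Each is the 2nd Tuesday of its month.
2nd Tuesday of September 2007: September 11, 2007.
October 2007 — 2nd Tuesday is October 9, 2007.
2nd Tuesday of November 2007: November 13, 2007.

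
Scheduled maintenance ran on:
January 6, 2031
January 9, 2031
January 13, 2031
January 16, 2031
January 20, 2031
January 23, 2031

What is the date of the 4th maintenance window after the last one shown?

February 6, 2031

Gaps: 3, 4, 3, 4, 3 days — not constant, but cyclic with period 2.
The events fall on every Monday and Thursday.
Next Monday: January 27, 2031.
The following Thursday is January 30, 2031.
Next Monday: February 3, 2031.
Next Thursday: February 6, 2031.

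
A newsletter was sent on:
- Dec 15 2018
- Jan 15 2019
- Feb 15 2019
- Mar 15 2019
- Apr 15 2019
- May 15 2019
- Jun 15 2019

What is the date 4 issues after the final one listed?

Oct 15 2019

Each date is the 15th; the gaps (31, 31, 28, 31, 30, 31) track the month lengths.
The rule is the 15th of each month.
Next: July 2019 → Jul 15 2019.
August 2019: Aug 15 2019.
Next: September 2019 → Sep 15 2019.
Next: October 2019 → Oct 15 2019.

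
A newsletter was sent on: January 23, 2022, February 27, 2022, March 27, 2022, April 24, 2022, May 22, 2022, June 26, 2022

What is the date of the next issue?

All dates are Sundays, 35, 28, 28, 28, 35 days apart.
Specifically, the 4th Sunday of each month.
July 2022 — 4th Sunday is July 24, 2022.

July 24, 2022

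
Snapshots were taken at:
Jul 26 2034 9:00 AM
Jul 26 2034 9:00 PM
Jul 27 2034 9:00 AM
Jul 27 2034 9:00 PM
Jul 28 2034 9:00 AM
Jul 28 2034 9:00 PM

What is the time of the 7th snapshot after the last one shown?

Aug 1 2034 9:00 AM

The interval is a steady 12 hours (12, 12, 12, 12, 12).
Jul 28 2034 9:00 PM + 12 h = Jul 29 2034 9:00 AM.
Jul 29 2034 9:00 AM + 12 h = Jul 29 2034 9:00 PM.
Jul 29 2034 9:00 PM + 12 h = Jul 30 2034 9:00 AM.
Jul 30 2034 9:00 AM + 12 h = Jul 30 2034 9:00 PM.
Jul 30 2034 9:00 PM + 12 h = Jul 31 2034 9:00 AM.
Jul 31 2034 9:00 AM + 12 h = Jul 31 2034 9:00 PM.
Jul 31 2034 9:00 PM + 12 h = Aug 1 2034 9:00 AM.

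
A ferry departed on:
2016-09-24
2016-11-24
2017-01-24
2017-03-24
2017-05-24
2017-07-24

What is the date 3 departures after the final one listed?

Each date is the 24th; the gaps (61, 61, 59, 61, 61) track the month lengths.
The rule is the 24th of every 2 months.
Next: September 2017 → 2017-09-24.
Next: November 2017 → 2017-11-24.
Next: January 2018 → 2018-01-24.

2018-01-24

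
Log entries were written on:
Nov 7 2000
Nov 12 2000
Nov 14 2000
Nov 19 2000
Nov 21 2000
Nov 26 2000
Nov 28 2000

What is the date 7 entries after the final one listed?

The gap pattern 5, 2, 5, 2, 5, 2 repeats every 2 events.
These are the Tuesdays and Sundays of each week.
The following Sunday is Dec 3 2000.
The following Tuesday is Dec 5 2000.
The following Sunday is Dec 10 2000.
The following Tuesday is Dec 12 2000.
The following Sunday is Dec 17 2000.
The following Tuesday is Dec 19 2000.
The following Sunday is Dec 24 2000.

Dec 24 2000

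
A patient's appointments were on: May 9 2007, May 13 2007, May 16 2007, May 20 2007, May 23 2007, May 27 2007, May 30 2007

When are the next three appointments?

The gap pattern 4, 3, 4, 3, 4, 3 repeats every 2 events.
These are the Wednesdays and Sundays of each week.
The following Sunday is Jun 3 2007.
Next Wednesday: Jun 6 2007.
Next Sunday: Jun 10 2007.

Jun 3 2007, Jun 6 2007, Jun 10 2007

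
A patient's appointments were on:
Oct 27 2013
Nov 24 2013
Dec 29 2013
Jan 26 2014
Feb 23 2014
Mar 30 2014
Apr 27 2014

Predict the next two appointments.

May 25 2014, Jun 29 2014

These are Sundays with 28, 35, 28, 28, 35, 28-day gaps.
Each is the final Sunday of its month — Dec 29 2013 is past the 28th, so '4th Sunday' doesn't fit.
May 2014 ends with Sunday May 25 2014.
June 2014 ends with Sunday Jun 29 2014.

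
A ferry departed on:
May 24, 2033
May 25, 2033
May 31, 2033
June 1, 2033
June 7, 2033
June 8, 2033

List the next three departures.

June 14, 2033; June 15, 2033; June 21, 2033

Every event lands on a Tuesday or Wednesday (gaps cycle 1, 6, 1, 6, 1).
So the schedule is: every Tuesday and Wednesday.
The following Tuesday is June 14, 2033.
Next Wednesday: June 15, 2033.
The following Tuesday is June 21, 2033.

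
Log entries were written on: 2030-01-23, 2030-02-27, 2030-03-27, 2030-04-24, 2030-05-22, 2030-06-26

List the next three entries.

All dates are Wednesdays, 35, 28, 28, 28, 35 days apart.
Specifically, the 4th Wednesday of each month.
July 2030 — 4th Wednesday is 2030-07-24.
4th Wednesday of August 2030: 2030-08-28.
4th Wednesday of September 2030: 2030-09-25.

2030-07-24, 2030-08-28, 2030-09-25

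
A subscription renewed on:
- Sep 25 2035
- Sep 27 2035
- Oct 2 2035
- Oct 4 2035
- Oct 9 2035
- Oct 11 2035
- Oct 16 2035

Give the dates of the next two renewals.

Oct 18 2035, Oct 23 2035

Every event lands on a Tuesday or Thursday (gaps cycle 2, 5, 2, 5, 2, 5).
So the schedule is: every Tuesday and Thursday.
The following Thursday is Oct 18 2035.
The following Tuesday is Oct 23 2035.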